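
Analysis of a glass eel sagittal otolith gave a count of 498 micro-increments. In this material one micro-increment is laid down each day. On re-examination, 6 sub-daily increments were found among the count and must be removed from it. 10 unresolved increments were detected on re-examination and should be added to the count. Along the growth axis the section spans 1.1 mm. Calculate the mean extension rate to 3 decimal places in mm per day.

After corrections the count is 498 − 6 + 10 = 502 micro-increments.
1.1 mm over 502 days gives 1.1 / 502 ≈ 0.002 mm per day.

0.002 mm per day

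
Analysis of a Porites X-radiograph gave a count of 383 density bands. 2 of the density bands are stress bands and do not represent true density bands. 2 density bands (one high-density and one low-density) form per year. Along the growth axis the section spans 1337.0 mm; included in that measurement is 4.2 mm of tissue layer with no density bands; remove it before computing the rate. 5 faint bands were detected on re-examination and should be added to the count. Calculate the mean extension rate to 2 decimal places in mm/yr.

Correcting the raw count gives 383 − 2 + 5 = 386 true density bands.
With 2 density bands per year, 386 / 2 = 193 years.
Removing the 4.2 mm offcut leaves 1337.0 − 4.2 = 1332.8 mm.
Mean rate = 1332.8 mm / 193 years ≈ 6.91 mm/yr.

6.91 mm/yr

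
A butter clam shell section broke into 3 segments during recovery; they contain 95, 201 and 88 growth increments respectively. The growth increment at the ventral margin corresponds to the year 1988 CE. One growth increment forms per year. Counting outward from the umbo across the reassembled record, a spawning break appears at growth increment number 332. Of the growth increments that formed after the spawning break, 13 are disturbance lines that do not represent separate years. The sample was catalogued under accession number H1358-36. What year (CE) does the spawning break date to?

Total growth increments = 95 + 201 + 88 = 384.
Between growth increment 332 and the ventral margin there are 384 − 332 = 52 growth increments.
52 − 13 false = 39 true growth increments after the spawning break.
Counting back 39 years from 1988 CE places the spawning break in 1988 − 39 = 1949 CE.

1949 CE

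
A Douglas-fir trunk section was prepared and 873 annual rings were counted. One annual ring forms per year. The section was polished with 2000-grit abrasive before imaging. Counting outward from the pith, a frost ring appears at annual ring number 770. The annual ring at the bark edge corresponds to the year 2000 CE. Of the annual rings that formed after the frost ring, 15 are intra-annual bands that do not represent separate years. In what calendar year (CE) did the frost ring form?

873 − 770 = 103 annual rings lie beyond the frost ring toward the bark edge.
Excluding 15 false annual rings: 103 − 15 = 88.
2000 − 88 = 1912 CE.

1912 CE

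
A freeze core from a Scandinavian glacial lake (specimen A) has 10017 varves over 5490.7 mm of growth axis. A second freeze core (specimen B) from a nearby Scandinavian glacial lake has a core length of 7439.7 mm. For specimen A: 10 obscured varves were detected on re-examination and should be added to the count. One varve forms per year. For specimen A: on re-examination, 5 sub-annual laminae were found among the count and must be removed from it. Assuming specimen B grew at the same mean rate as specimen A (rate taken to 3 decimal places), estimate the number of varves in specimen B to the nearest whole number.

Specimen A: correcting the raw count gives 10017 − 5 + 10 = 10022 true varves.
A: Mean rate = 5490.7 mm / 10022 years ≈ 0.548 mm/yr.
For B, 7439.7 / 0.548 = 13576.09 years ≈ 13576 varves.

13576 varves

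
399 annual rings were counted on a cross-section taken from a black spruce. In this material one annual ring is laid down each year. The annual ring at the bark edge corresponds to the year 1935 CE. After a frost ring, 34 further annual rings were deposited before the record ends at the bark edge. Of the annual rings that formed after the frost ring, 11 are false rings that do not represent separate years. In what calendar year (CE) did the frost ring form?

There are 34 annual rings younger than the frost ring.
Excluding 11 false annual rings: 34 − 11 = 23.
The annual ring at the bark edge is 1935 CE, so the frost ring dates to 1935 − 23 = 1912 CE.

1912 CE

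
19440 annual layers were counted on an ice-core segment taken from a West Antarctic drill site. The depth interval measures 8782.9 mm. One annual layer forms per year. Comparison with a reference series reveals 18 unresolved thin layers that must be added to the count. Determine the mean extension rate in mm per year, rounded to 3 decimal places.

0.451 mm per year

Adjusted count: 19440 + 18 = 19458 annual layers.
8782.9 mm over 19458 years gives 8782.9 / 19458 ≈ 0.451 mm per year.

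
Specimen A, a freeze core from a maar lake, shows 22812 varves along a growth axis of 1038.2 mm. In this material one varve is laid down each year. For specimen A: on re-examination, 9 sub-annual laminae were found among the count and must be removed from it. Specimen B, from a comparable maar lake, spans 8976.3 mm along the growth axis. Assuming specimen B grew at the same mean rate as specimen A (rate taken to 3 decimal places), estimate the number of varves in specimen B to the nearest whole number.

Specimen A: true varve count = 22812 − 9 = 22803.
A: Mean rate = 1038.2 mm / 22803 years ≈ 0.046 mm per year.
Specimen B: 8976.3 mm / 0.046 mm per year = 195136.96 years ≈ 195137 varves.

195137 varves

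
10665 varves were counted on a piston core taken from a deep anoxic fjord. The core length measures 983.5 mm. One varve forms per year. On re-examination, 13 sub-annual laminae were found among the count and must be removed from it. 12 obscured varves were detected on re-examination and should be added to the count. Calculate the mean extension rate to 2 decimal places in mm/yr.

0.09 mm/yr

Adjusted count: 10665 − 13 + 12 = 10664 varves.
Mean rate = 983.5 mm / 10664 years ≈ 0.09 mm/yr.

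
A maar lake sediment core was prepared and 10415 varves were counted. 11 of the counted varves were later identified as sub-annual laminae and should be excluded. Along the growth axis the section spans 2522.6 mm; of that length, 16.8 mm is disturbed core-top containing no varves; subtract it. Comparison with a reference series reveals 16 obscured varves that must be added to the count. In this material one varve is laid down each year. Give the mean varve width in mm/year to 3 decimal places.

Correcting the raw count gives 10415 − 11 + 16 = 10420 true varves.
Removing the 16.8 mm offcut leaves 2522.6 − 16.8 = 2505.8 mm.
2505.8 mm over 10420 years gives 2505.8 / 10420 ≈ 0.240 mm/year.

0.240 mm/year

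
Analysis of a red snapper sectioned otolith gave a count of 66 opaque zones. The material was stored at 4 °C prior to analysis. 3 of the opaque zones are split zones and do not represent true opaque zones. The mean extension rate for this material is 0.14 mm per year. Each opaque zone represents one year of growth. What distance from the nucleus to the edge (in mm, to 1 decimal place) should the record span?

8.8 mm

True opaque zone count = 66 − 3 = 63.
63 years at 0.14 mm/year gives 0.14 × 63 = 8.8 mm.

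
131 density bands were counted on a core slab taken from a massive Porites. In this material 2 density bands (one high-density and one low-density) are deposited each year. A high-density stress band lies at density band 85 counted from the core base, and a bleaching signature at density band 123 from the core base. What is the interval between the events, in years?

123 − 85 = 38 density bands lie between the two events.
38 density bands at 2 per year is 38 / 2 = 19 years.

19 years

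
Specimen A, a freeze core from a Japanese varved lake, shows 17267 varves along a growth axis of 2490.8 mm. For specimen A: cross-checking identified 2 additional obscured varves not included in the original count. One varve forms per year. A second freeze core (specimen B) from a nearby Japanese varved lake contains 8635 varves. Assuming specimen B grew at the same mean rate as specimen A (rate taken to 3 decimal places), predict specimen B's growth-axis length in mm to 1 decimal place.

1243.4 mm

Specimen A: correcting the raw count gives 17267 + 2 = 17269 true varves.
A: 2490.8 mm over 17269 years gives 2490.8 / 17269 ≈ 0.144 mm per year.
Length of B = 0.144 × 8635 = 1243.4 mm.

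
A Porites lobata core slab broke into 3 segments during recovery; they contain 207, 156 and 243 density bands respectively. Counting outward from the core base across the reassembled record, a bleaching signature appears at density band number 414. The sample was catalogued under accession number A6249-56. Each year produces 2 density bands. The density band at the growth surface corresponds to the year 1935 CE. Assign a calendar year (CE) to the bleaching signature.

1839 CE

Total density bands = 207 + 156 + 243 = 606.
606 − 414 = 192 density bands lie beyond the bleaching signature toward the growth surface.
Dividing by 2 density bands per year: 192 / 2 = 96 years.
Counting back 96 years from 1935 CE places the bleaching signature in 1935 − 96 = 1839 CE.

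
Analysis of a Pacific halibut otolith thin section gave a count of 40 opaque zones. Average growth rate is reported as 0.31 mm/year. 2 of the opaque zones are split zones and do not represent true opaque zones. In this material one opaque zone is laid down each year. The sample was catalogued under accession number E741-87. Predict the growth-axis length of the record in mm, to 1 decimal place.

True opaque zone count = 40 − 2 = 38.
Length ≈ 0.31 × 38 = 11.8 mm.

11.8 mm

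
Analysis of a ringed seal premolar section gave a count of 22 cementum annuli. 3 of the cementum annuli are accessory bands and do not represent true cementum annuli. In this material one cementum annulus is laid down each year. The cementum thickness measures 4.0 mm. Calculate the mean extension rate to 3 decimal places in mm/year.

After corrections the count is 22 − 3 = 19 cementum annuli.
Extension rate ≈ 4.0 / 19 = 0.211 mm/year.

0.211 mm/year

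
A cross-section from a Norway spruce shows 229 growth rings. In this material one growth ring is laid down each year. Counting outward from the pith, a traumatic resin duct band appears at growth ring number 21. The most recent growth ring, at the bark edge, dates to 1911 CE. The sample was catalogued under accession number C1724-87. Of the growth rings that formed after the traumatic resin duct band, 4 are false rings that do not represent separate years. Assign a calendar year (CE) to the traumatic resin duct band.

1707 CE

Between growth ring 21 and the bark edge there are 229 − 21 = 208 growth rings.
Removing the 4 false growth rings leaves 208 − 4 = 204 true growth rings beyond the traumatic resin duct band.
1911 − 204 = 1707 CE.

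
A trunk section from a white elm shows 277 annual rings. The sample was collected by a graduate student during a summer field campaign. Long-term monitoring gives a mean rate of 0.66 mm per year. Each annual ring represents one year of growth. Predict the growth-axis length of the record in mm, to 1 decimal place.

277 years of growth are recorded.
Predicted length = 0.66 mm/year × 277 years = 182.8 mm.

182.8 mm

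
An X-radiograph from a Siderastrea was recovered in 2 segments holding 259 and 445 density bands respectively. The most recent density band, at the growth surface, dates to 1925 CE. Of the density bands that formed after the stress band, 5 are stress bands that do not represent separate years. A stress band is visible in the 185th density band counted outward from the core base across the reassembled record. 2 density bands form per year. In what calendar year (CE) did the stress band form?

1668 CE

Total density bands = 259 + 445 = 704.
704 − 185 = 519 density bands lie beyond the stress band toward the growth surface.
Removing the 5 false density bands leaves 519 − 5 = 514 true density bands beyond the stress band.
Dividing by 2 density bands per year: 514 / 2 = 257 years.
Counting back 257 years from 1925 CE places the stress band in 1925 − 257 = 1668 CE.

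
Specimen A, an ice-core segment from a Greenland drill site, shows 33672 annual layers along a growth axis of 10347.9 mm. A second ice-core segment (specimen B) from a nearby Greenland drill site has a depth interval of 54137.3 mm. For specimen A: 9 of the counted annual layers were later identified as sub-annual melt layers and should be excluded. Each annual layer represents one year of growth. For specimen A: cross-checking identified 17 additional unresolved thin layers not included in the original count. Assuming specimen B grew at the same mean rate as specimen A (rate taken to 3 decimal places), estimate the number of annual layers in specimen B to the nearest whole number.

176343 annual layers

Specimen A: after corrections the count is 33672 − 9 + 17 = 33680 annual layers.
A: Mean rate = 10347.9 mm / 33680 years ≈ 0.307 mm per year.
Specimen B: 54137.3 mm / 0.307 mm per year = 176343.00 years ≈ 176343 annual layers.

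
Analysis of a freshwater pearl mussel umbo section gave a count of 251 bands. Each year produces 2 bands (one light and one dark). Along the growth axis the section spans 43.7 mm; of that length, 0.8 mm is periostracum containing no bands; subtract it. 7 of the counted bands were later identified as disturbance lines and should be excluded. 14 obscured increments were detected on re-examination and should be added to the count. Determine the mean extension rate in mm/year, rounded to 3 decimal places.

True band count = 251 − 7 + 14 = 258.
Dividing by 2 bands per year: 258 / 2 = 129 years.
The growth record spans 43.7 − 0.8 = 42.9 mm.
42.9 mm over 129 years gives 42.9 / 129 ≈ 0.333 mm/year.

0.333 mm/year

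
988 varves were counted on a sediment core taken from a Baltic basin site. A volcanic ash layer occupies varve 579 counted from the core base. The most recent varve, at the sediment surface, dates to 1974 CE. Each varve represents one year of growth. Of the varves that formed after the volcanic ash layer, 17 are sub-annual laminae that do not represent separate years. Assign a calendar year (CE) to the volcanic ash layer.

1582 CE

Between varve 579 and the sediment surface there are 988 − 579 = 409 varves.
409 − 17 false = 392 true varves after the volcanic ash layer.
Counting back 392 years from 1974 CE places the volcanic ash layer in 1974 − 392 = 1582 CE.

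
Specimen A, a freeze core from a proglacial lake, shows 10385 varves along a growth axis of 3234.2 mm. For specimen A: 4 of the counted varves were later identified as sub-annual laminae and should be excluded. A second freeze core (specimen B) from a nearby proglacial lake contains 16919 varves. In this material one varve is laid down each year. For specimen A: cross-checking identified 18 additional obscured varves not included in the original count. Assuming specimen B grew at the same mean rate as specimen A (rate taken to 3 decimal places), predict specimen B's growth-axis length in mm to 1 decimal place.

Specimen A: adjusted count: 10385 − 4 + 18 = 10399 varves.
A: Mean rate = 3234.2 mm / 10399 years ≈ 0.311 mm per year.
B's length ≈ 0.311 × 16919 = 5261.8 mm.

5261.8 mm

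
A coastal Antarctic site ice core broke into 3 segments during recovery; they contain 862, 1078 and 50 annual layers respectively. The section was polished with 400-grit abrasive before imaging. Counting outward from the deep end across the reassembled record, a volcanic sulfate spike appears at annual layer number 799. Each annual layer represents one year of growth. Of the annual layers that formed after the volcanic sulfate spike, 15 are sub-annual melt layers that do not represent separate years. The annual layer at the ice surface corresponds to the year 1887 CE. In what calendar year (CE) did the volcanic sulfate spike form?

Total annual layers = 862 + 1078 + 50 = 1990.
Between annual layer 799 and the ice surface there are 1990 − 799 = 1191 annual layers.
1191 − 15 false = 1176 true annual layers after the volcanic sulfate spike.
1887 − 1176 = 711 CE.

711 CE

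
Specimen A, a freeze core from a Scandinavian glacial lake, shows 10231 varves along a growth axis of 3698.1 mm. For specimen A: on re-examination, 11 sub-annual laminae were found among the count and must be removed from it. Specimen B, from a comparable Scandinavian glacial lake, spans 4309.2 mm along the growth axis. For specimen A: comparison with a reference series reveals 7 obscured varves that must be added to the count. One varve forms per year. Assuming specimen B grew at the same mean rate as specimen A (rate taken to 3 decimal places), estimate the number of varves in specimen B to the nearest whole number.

Specimen A: true varve count = 10231 − 11 + 7 = 10227.
A: 3698.1 mm over 10227 years gives 3698.1 / 10227 ≈ 0.362 mm per year.
Specimen B: 4309.2 mm / 0.362 mm per year = 11903.87 years ≈ 11904 varves.

11904 varves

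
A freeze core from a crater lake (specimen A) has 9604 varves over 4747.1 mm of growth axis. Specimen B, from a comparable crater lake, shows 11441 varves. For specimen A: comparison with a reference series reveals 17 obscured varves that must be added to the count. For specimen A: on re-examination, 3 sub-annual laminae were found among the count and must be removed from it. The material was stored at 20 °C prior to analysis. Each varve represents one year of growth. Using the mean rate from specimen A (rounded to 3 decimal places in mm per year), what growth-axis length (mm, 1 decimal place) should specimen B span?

5651.9 mm

Specimen A: after corrections the count is 9604 − 3 + 17 = 9618 varves.
A: Mean rate = 4747.1 mm / 9618 years ≈ 0.494 mm/yr.
Length of B = 0.494 × 11441 = 5651.9 mm.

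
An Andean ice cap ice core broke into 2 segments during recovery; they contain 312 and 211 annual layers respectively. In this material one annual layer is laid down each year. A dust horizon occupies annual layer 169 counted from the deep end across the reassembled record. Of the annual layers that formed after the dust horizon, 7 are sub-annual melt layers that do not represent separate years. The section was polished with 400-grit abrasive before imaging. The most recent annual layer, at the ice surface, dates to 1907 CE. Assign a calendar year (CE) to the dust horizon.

1560 CE

Total annual layers = 312 + 211 = 523.
523 − 169 = 354 annual layers lie beyond the dust horizon toward the ice surface.
Removing the 7 false annual layers leaves 354 − 7 = 347 true annual layers beyond the dust horizon.
1907 − 347 = 1560 CE.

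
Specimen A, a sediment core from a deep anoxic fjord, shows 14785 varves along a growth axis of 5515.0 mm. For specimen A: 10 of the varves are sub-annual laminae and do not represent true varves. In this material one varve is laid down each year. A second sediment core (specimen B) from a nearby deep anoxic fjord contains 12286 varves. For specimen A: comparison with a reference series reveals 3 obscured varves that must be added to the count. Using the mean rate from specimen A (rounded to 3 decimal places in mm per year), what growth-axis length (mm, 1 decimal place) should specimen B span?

Specimen A: adjusted count: 14785 − 10 + 3 = 14778 varves.
A: Extension rate ≈ 5515.0 / 14778 = 0.373 mm per year.
Length of B = 0.373 × 12286 = 4582.7 mm.

4582.7 mm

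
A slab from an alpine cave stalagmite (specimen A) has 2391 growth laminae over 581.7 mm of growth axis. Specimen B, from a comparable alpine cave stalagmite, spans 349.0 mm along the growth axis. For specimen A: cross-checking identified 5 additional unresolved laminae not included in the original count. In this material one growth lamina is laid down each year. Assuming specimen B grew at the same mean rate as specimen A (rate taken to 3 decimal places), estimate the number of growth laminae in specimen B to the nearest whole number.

Specimen A: adjusted count: 2391 + 5 = 2396 growth laminae.
A: Extension rate ≈ 581.7 / 2396 = 0.243 mm/yr.
For B, 349.0 / 0.243 = 1436.21 years ≈ 1436 growth laminae.

1436 growth laminae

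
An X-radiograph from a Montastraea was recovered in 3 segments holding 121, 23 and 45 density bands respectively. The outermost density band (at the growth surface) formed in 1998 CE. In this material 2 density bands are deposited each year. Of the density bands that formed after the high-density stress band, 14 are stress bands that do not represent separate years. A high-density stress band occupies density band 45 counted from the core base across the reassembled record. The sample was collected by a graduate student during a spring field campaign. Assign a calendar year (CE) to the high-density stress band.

Total density bands = 121 + 23 + 45 = 189.
The high-density stress band sits at density band 45 from the core base, so 189 − 45 = 144 density bands formed after it.
144 − 14 false = 130 true density bands after the high-density stress band.
130 density bands at 2 per year is 130 / 2 = 65 years.
Counting back 65 years from 1998 CE places the high-density stress band in 1998 − 65 = 1933 CE.

1933 CE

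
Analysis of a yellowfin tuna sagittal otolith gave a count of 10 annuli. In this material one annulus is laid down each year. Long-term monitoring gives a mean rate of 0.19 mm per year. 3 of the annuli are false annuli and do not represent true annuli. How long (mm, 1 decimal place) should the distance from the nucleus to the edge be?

Correcting the raw count gives 10 − 3 = 7 true annuli.
Length ≈ 0.19 × 7 = 1.3 mm.

1.3 mm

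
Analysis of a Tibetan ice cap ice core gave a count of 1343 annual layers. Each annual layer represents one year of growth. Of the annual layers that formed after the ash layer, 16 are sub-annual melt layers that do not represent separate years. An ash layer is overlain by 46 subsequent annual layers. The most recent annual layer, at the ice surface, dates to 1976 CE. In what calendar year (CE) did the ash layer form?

1946 CE

46 annual layers post-date the ash layer.
Excluding 16 false annual layers: 46 − 16 = 30.
Counting back 30 years from 1976 CE places the ash layer in 1976 − 30 = 1946 CE.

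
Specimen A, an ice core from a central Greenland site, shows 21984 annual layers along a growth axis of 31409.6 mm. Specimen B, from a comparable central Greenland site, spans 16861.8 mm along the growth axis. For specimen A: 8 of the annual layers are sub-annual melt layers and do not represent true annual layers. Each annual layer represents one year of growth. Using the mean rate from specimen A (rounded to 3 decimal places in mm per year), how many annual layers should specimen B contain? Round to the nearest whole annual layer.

Specimen A: true annual layer count = 21984 − 8 = 21976.
A: Extension rate ≈ 31409.6 / 21976 = 1.429 mm/yr.
Specimen B: 16861.8 mm / 1.429 mm per year = 11799.72 years ≈ 11800 annual layers.

11800 annual layers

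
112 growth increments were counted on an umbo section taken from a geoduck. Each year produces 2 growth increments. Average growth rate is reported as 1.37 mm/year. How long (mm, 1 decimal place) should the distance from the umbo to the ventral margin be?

112 growth increments at 2 per year is 112 / 2 = 56 years.
56 years at 1.37 mm/year gives 1.37 × 56 = 76.7 mm.

76.7 mm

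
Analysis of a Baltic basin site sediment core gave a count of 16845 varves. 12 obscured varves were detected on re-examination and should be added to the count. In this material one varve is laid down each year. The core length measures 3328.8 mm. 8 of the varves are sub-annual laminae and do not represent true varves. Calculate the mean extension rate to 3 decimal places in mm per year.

After corrections the count is 16845 − 8 + 12 = 16849 varves.
3328.8 mm over 16849 years gives 3328.8 / 16849 ≈ 0.198 mm per year.

0.198 mm per year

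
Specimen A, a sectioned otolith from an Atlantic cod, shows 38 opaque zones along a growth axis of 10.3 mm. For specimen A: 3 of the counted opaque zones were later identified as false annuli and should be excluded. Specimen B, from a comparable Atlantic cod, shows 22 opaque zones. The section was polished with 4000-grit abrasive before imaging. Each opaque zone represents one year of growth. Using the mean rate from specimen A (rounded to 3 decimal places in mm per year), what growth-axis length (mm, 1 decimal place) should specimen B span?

Specimen A: true opaque zone count = 38 − 3 = 35.
A: Extension rate ≈ 10.3 / 35 = 0.294 mm per year.
For B, 0.294 mm/year × 22 years = 6.5 mm.

6.5 mm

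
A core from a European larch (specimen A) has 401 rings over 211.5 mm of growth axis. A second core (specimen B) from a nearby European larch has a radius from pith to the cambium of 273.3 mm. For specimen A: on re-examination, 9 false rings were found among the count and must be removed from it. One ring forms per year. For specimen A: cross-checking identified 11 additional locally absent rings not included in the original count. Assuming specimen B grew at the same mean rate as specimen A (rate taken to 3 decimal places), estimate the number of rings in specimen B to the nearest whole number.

521 rings

Specimen A: true ring count = 401 − 9 + 11 = 403.
A: Mean rate = 211.5 mm / 403 years ≈ 0.525 mm/year.
Specimen B: 273.3 mm / 0.525 mm per year = 520.57 years ≈ 521 rings.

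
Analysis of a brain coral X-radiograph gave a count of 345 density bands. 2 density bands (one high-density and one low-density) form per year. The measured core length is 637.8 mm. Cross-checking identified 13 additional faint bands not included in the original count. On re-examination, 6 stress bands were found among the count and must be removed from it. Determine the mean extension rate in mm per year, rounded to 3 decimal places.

True density band count = 345 − 6 + 13 = 352.
Dividing by 2 density bands per year: 352 / 2 = 176 years.
Extension rate ≈ 637.8 / 176 = 3.624 mm per year.

3.624 mm per year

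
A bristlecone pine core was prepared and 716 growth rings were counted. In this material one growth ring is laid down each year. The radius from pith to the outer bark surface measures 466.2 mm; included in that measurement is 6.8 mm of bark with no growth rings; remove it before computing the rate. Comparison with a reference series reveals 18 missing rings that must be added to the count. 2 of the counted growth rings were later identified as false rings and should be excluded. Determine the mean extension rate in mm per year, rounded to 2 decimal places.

0.63 mm per year

Correcting the raw count gives 716 − 2 + 18 = 732 true growth rings.
The growth record spans 466.2 − 6.8 = 459.4 mm.
459.4 mm over 732 years gives 459.4 / 732 ≈ 0.63 mm per year.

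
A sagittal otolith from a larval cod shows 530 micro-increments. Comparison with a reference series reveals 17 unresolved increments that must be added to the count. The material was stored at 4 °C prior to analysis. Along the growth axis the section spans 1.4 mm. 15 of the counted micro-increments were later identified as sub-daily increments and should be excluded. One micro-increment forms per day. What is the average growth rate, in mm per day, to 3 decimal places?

0.003 mm per day

Correcting the raw count gives 530 − 15 + 17 = 532 true micro-increments.
1.4 mm over 532 days gives 1.4 / 532 ≈ 0.003 mm per day.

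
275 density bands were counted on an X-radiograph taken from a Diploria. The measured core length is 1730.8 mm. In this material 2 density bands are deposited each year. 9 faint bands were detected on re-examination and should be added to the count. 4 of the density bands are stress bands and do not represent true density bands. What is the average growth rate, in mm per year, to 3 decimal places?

True density band count = 275 − 4 + 9 = 280.
With 2 density bands per year, 280 / 2 = 140 years.
Mean rate = 1730.8 mm / 140 years ≈ 12.363 mm per year.

12.363 mm per year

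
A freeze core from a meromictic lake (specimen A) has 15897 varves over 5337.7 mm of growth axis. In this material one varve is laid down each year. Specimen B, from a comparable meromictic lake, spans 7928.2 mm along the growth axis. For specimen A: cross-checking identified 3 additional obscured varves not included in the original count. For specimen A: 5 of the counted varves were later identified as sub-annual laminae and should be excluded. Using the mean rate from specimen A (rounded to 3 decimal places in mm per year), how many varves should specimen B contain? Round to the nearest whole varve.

23596 varves

Specimen A: correcting the raw count gives 15897 − 5 + 3 = 15895 true varves.
A: Mean rate = 5337.7 mm / 15895 years ≈ 0.336 mm/year.
B spans 7928.2 / 0.336 = 23595.83 years ≈ 23596 varves.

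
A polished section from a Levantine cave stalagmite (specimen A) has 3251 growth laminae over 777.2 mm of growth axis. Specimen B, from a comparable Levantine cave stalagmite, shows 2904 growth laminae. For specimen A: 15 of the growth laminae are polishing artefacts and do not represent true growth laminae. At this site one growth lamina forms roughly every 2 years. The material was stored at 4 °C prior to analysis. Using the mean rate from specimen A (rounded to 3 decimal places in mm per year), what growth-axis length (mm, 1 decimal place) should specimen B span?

Specimen A: after corrections the count is 3251 − 15 = 3236 growth laminae.
Specimen A: at 2 years per growth lamina, 3236 × 2 = 6472 years.
A: Extension rate ≈ 777.2 / 6472 = 0.120 mm/yr.
Specimen B: 2904 growth laminae at 2 years each span 2904 × 2 = 5808 years. For B, 0.120 mm/year × 5808 years = 697.0 mm.

697.0 mm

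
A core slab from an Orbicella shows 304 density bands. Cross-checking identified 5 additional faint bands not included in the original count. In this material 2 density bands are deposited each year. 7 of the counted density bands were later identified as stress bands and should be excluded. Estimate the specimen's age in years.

151 yr

Correcting the raw count gives 304 − 7 + 5 = 302 true density bands.
With 2 density bands per year, 302 / 2 = 151 years.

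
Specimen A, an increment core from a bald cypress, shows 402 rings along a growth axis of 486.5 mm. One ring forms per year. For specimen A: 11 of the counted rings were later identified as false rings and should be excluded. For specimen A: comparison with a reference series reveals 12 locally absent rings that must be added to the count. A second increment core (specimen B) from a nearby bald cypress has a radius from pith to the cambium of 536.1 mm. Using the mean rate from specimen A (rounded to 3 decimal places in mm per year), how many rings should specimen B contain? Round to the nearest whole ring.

Specimen A: correcting the raw count gives 402 − 11 + 12 = 403 true rings.
A: Extension rate ≈ 486.5 / 403 = 1.207 mm/yr.
For B, 536.1 / 1.207 = 444.16 years ≈ 444 rings.

444 rings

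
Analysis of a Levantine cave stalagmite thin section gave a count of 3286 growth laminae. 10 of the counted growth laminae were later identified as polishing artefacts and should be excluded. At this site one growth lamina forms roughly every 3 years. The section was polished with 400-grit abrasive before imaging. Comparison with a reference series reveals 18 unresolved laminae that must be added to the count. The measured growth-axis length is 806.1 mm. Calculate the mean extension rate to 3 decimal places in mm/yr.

True growth lamina count = 3286 − 10 + 18 = 3294.
At 3 years per growth lamina, 3294 × 3 = 9882 years.
Extension rate ≈ 806.1 / 9882 = 0.082 mm/yr.

0.082 mm/yr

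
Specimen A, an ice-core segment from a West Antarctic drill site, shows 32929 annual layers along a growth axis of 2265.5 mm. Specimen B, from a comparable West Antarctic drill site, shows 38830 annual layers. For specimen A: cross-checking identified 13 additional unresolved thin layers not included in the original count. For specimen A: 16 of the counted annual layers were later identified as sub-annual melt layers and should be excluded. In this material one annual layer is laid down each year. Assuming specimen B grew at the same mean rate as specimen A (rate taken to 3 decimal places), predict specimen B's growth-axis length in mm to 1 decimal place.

2679.3 mm

Specimen A: after corrections the count is 32929 − 16 + 13 = 32926 annual layers.
A: 2265.5 mm over 32926 years gives 2265.5 / 32926 ≈ 0.069 mm per year.
Length of B = 0.069 × 38830 = 2679.3 mm.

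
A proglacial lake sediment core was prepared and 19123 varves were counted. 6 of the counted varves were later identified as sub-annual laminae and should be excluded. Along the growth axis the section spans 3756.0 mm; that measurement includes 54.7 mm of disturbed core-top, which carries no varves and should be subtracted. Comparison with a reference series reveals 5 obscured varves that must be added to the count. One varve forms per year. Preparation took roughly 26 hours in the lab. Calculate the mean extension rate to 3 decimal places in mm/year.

After corrections the count is 19123 − 6 + 5 = 19122 varves.
Removing the 54.7 mm offcut leaves 3756.0 − 54.7 = 3701.3 mm.
3701.3 mm over 19122 years gives 3701.3 / 19122 ≈ 0.194 mm/year.

0.194 mm/year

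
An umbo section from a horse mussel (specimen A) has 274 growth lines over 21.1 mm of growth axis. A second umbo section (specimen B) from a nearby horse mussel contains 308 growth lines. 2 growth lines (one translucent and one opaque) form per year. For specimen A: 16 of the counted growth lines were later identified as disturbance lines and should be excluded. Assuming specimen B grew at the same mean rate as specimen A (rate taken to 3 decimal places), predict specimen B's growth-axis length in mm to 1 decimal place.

25.3 mm

Specimen A: after corrections the count is 274 − 16 = 258 growth lines.
Specimen A: with 2 growth lines per year, 258 / 2 = 129 years.
A: 21.1 mm over 129 years gives 21.1 / 129 ≈ 0.164 mm per year.
Specimen B: with 2 growth lines per year, 308 / 2 = 154 years. B's length ≈ 0.164 × 154 = 25.3 mm.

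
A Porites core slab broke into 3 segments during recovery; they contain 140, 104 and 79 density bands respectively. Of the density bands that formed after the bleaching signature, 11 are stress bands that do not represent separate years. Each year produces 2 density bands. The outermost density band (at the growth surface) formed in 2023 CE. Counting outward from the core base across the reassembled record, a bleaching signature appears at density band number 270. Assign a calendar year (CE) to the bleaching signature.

Total density bands = 140 + 104 + 79 = 323.
Between density band 270 and the growth surface there are 323 − 270 = 53 density bands.
53 − 11 false = 42 true density bands after the bleaching signature.
With 2 density bands per year, 42 / 2 = 21 years.
The density band at the growth surface is 2023 CE, so the bleaching signature dates to 2023 − 21 = 2002 CE.

2002 CE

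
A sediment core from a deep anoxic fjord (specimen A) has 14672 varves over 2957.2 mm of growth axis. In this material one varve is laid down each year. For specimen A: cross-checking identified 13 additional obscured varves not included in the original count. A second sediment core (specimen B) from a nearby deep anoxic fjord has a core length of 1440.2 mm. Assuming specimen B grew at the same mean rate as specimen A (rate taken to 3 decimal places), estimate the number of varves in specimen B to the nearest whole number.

Specimen A: after corrections the count is 14672 + 13 = 14685 varves.
A: 2957.2 mm over 14685 years gives 2957.2 / 14685 ≈ 0.201 mm per year.
For B, 1440.2 / 0.201 = 7165.17 years ≈ 7165 varves.

7165 varves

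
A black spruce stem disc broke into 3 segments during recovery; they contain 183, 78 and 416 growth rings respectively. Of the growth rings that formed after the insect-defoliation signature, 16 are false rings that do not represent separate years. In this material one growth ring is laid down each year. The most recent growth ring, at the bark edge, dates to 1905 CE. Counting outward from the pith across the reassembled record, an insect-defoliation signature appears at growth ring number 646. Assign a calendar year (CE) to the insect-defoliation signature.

1890 CE

Total growth rings = 183 + 78 + 416 = 677.
677 − 646 = 31 growth rings lie beyond the insect-defoliation signature toward the bark edge.
31 − 16 false = 15 true growth rings after the insect-defoliation signature.
Counting back 15 years from 1905 CE places the insect-defoliation signature in 1905 − 15 = 1890 CE.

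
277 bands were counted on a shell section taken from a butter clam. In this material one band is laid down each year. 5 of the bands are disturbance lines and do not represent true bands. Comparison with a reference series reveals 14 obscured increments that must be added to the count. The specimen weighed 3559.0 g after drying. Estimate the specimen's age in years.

286 years

Correcting the raw count gives 277 − 5 + 14 = 286 true bands.
One band per year makes the duration 286 years.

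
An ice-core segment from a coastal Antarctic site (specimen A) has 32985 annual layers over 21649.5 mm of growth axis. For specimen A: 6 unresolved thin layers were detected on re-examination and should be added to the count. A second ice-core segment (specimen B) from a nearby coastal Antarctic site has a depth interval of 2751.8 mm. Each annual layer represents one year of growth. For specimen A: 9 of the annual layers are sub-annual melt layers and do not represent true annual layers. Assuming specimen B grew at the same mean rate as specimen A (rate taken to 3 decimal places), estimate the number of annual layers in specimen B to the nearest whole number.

Specimen A: correcting the raw count gives 32985 − 9 + 6 = 32982 true annual layers.
A: Mean rate = 21649.5 mm / 32982 years ≈ 0.656 mm/year.
Specimen B: 2751.8 mm / 0.656 mm per year = 4194.82 years ≈ 4195 annual layers.

4195 annual layers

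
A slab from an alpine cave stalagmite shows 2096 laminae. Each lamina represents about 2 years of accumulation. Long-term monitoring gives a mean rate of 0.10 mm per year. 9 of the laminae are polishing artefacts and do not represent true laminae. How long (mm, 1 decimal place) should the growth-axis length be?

True lamina count = 2096 − 9 = 2087.
2087 laminae at 2 years each span 2087 × 2 = 4174 years.
Length ≈ 0.10 × 4174 = 417.4 mm.

417.4 mm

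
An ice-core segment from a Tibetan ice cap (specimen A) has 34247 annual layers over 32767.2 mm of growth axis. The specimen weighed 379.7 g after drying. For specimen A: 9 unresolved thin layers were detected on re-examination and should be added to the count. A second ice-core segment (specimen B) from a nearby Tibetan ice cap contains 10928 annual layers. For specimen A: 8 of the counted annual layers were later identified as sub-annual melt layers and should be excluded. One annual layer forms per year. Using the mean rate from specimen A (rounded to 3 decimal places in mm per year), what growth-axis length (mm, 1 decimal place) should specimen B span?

10458.1 mm

Specimen A: true annual layer count = 34247 − 8 + 9 = 34248.
A: Extension rate ≈ 32767.2 / 34248 = 0.957 mm/year.
For B, 0.957 mm/year × 10928 years = 10458.1 mm.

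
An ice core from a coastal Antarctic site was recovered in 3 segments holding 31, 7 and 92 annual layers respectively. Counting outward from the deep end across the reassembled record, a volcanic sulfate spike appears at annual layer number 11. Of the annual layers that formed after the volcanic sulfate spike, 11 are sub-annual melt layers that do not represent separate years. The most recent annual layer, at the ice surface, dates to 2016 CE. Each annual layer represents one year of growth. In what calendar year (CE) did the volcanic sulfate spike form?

Total annual layers = 31 + 7 + 92 = 130.
The volcanic sulfate spike sits at annual layer 11 from the deep end, so 130 − 11 = 119 annual layers formed after it.
Removing the 11 false annual layers leaves 119 − 11 = 108 true annual layers beyond the volcanic sulfate spike.
Counting back 108 years from 2016 CE places the volcanic sulfate spike in 2016 − 108 = 1908 CE.

1908 CE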